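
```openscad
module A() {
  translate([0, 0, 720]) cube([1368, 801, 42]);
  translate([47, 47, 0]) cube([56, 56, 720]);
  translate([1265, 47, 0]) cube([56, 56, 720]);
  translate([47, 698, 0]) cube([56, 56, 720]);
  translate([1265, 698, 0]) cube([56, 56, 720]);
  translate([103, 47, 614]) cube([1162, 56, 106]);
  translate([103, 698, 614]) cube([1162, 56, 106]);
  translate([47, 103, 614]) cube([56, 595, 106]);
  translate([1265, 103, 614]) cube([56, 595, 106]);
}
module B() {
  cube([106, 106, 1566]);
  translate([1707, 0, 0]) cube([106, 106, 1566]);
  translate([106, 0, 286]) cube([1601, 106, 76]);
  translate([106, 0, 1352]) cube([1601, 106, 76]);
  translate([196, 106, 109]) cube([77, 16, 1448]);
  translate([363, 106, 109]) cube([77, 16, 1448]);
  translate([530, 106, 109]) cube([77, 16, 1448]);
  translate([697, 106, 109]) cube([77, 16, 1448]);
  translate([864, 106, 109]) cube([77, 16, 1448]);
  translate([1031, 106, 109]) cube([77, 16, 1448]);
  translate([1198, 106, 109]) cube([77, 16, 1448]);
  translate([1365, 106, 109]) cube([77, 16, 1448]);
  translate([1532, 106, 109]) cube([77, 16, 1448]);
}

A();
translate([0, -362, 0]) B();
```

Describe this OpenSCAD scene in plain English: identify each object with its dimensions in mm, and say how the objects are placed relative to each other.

A is a table with a 1368×801 mm rectangular top, 42 mm thick, top surface at z = 762 mm, supported by four 56×56 mm square legs, each inset 47 mm from the nearest pair of top edges, running from the floor. Four apron rails, 56 mm thick and 106 mm tall, run between adjacent legs with their top edges flush with the underside of the top and their outer faces flush with the legs' outer faces.

B is a fence section. Two 106×106 mm posts, 1566 mm tall, stand on the floor with a clear span of 1601 mm between their inner faces. Two horizontal rails of 106×76 mm section span the gap between the posts with their undersides at z = 286 mm and z = 1352 mm, flush with the posts' −y face. 9 pickets, each 77 mm wide, 16 mm thick and 1448 mm tall, are fixed to the +y face of the rails with their bottoms at z = 109 mm, evenly spaced across the span with equal gaps (rounded down to the nearest mm) at the −x end and between each pair — any rounding remainder accumulates at the +x end.

The fence section is on the floor beside the table on its −y side.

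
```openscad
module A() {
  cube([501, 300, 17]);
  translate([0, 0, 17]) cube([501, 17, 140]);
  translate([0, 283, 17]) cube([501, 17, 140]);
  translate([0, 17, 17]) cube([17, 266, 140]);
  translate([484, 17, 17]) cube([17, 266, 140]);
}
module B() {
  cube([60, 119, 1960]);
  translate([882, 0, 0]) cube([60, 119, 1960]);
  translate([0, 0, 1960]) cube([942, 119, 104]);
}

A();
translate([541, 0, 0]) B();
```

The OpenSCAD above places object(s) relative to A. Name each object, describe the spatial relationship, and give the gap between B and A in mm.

A is an open box. B is a door frame. The door frame is on the floor beside the open box on its +x side. The gap between the door frame and the open box is 40 mm.

The door frame's nearest face is 40 mm from the open box's +x face.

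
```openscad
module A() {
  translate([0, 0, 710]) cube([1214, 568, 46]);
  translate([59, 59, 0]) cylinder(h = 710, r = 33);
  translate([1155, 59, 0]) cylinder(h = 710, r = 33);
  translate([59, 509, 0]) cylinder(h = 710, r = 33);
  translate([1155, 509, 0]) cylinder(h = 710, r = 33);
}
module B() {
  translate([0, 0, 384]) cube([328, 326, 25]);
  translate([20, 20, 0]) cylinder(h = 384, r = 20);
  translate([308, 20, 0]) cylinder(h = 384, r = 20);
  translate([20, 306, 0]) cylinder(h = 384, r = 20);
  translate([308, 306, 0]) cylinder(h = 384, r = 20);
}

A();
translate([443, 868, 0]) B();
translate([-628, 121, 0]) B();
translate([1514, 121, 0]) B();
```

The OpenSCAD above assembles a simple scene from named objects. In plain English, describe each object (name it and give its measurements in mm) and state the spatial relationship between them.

A is a rectangular dining table. The top is 1214×568×46 mm with its upper surface at z = 756 mm. It stands on four round legs of 66 mm diameter, each leg's bounding box inset 26 mm from the nearest pair of top edges, running from the floor to the underside of the top.

B is a simple wooden stool: a rectangular seat 328 mm (x) by 326 mm (y), 25 mm thick, top face at z = 409 mm, on four round legs, each 40 mm in diameter. The legs rest on z = 0, each leg's axis is inset half a diameter from the nearest pair of seat edges (so the leg's bounding box is flush with the corner).

Three stools sit around the table at the +y, −x, +x sides.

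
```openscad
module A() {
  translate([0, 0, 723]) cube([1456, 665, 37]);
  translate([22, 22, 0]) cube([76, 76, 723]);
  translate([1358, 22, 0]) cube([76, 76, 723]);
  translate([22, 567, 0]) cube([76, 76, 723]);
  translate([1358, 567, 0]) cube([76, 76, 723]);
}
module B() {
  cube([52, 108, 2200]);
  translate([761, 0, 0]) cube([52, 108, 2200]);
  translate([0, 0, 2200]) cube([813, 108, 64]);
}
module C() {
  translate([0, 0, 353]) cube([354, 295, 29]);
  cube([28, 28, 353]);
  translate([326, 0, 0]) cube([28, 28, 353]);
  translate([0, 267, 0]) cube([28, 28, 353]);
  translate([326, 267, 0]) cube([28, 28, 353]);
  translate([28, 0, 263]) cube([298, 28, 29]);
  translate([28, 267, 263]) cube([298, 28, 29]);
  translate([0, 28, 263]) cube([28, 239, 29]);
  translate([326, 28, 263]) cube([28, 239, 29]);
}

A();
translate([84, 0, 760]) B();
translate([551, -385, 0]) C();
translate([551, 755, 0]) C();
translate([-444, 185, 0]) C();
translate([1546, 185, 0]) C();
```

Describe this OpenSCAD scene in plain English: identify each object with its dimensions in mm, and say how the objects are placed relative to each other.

A is a table with a 1456×665 mm rectangular top, 37 mm thick, top surface at z = 760 mm, supported by four 76×76 mm square legs, each inset 22 mm from the nearest pair of top edges, running from the floor.

B is a rectangular door frame: two vertical jambs of 52×108 mm section, 2200 mm tall, with a clear opening 709 mm wide between their inner faces. A header 64 mm tall and 108 mm deep lies on top of the jambs and spans the full outside width.

C is a four-legged stool. The seat is a 354×295×29 mm slab whose top surface is at z = 382 mm; four square legs, each 28×28 mm in cross-section, run from the floor (z = 0) to the underside of the seat, each flush with a corner of the seat. Four stretchers, 28 mm wide and 29 mm tall, connect adjacent legs with their undersides at z = 263 mm, each running between the inner faces of the legs it joins and aligned with the legs' outer faces on the other axis.

The door frame is on top of the table. Four stools sit around the table at the −y, +y, −x, +x sides.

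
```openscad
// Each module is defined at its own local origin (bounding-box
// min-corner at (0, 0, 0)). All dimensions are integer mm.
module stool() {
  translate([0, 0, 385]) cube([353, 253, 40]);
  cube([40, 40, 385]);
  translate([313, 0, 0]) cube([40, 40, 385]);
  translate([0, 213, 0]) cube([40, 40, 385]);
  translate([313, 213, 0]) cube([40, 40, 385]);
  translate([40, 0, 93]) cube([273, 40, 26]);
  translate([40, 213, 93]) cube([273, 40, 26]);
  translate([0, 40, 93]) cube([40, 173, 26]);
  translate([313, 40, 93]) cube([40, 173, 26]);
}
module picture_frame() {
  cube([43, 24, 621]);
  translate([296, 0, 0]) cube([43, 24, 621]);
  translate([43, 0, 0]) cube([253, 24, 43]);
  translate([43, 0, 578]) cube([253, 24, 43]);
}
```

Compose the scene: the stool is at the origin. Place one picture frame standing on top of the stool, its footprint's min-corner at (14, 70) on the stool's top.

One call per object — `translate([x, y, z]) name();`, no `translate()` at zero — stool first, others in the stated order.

stool();
translate([14, 70, 425]) picture_frame();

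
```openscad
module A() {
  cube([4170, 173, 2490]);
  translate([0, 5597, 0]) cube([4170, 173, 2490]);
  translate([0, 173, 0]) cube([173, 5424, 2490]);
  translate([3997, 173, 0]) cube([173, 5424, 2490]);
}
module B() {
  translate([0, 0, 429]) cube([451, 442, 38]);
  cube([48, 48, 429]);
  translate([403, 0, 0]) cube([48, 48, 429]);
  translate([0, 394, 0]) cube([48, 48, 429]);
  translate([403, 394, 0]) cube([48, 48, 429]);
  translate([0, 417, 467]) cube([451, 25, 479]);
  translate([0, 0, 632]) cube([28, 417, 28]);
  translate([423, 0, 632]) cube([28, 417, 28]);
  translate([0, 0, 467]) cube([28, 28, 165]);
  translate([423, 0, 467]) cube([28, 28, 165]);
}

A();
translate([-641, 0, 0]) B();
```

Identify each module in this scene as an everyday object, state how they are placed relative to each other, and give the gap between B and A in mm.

A is a house frame. B is a chair. The chair is on the floor beside the house frame on its −x side. The gap between the chair and the house frame is 190 mm.

The chair's nearest face is 190 mm from the house frame's −x face.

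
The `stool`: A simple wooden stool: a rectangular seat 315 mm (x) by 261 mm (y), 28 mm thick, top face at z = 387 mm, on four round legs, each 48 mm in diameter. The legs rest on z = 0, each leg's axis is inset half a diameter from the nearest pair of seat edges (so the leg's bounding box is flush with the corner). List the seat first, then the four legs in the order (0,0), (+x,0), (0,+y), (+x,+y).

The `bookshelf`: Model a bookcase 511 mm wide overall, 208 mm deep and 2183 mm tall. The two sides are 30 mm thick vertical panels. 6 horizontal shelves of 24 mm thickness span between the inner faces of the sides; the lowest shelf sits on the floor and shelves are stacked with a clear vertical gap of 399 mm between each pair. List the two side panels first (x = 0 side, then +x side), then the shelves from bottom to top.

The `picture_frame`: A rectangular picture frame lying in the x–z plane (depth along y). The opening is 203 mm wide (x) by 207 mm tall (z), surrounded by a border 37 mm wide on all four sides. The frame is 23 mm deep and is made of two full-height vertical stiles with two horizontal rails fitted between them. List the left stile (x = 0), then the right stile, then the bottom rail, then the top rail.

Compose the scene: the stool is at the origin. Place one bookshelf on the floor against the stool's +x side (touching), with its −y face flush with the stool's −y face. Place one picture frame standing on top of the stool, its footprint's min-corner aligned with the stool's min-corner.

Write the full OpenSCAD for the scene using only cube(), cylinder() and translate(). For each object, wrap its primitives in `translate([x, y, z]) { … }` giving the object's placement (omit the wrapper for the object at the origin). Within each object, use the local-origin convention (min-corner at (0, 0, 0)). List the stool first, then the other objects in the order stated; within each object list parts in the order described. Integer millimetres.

translate([0, 0, 359]) cube([315, 261, 28]);
translate([24, 24, 0]) cylinder(h = 359, r = 24);
translate([291, 24, 0]) cylinder(h = 359, r = 24);
translate([24, 237, 0]) cylinder(h = 359, r = 24);
translate([291, 237, 0]) cylinder(h = 359, r = 24);
translate([315, 0, 0]) {
  cube([30, 208, 2183]);
  translate([481, 0, 0]) cube([30, 208, 2183]);
  translate([30, 0, 0]) cube([451, 208, 24]);
  translate([30, 0, 423]) cube([451, 208, 24]);
  translate([30, 0, 846]) cube([451, 208, 24]);
  translate([30, 0, 1269]) cube([451, 208, 24]);
  translate([30, 0, 1692]) cube([451, 208, 24]);
  translate([30, 0, 2115]) cube([451, 208, 24]);
}
translate([0, 0, 387]) {
  cube([37, 23, 281]);
  translate([240, 0, 0]) cube([37, 23, 281]);
  translate([37, 0, 0]) cube([203, 23, 37]);
  translate([37, 0, 244]) cube([203, 23, 37]);
}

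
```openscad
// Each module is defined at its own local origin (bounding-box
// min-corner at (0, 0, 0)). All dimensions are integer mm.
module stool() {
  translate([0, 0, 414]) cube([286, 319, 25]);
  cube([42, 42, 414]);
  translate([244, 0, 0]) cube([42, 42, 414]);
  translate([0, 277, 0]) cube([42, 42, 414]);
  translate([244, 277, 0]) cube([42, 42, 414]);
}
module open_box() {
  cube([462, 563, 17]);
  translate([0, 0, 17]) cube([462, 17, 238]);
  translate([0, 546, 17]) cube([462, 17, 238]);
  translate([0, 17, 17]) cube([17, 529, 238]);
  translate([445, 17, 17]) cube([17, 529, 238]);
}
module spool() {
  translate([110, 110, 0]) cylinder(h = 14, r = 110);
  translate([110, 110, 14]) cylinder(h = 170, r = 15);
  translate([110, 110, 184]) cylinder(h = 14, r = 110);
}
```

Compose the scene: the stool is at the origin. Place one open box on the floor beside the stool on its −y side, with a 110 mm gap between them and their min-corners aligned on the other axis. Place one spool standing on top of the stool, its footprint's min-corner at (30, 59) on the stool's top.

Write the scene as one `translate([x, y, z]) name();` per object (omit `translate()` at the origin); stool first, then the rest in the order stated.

stool();
translate([0, -673, 0]) open_box();
translate([30, 59, 439]) spool();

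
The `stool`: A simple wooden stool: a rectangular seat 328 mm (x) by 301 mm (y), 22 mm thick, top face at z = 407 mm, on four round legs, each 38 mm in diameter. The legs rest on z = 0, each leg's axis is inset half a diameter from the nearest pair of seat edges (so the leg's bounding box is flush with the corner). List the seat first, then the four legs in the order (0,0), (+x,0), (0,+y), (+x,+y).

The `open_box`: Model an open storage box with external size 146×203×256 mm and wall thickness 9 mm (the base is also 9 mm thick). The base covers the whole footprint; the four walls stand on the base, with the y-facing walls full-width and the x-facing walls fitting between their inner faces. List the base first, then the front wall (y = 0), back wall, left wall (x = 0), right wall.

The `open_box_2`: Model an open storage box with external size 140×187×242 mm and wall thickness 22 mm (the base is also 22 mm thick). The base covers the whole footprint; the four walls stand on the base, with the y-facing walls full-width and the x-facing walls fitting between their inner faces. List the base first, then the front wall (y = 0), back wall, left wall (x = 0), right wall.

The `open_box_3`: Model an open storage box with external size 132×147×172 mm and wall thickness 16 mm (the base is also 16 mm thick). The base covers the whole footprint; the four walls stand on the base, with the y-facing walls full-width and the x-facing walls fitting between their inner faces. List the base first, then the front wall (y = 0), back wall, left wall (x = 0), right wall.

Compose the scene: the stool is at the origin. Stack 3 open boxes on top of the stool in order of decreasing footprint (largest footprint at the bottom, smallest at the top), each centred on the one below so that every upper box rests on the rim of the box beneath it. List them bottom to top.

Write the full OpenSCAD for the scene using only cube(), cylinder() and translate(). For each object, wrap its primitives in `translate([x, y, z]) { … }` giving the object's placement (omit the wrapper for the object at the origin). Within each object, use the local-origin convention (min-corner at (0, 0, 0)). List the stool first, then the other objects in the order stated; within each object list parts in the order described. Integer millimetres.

translate([0, 0, 385]) cube([328, 301, 22]);
translate([19, 19, 0]) cylinder(h = 385, r = 19);
translate([309, 19, 0]) cylinder(h = 385, r = 19);
translate([19, 282, 0]) cylinder(h = 385, r = 19);
translate([309, 282, 0]) cylinder(h = 385, r = 19);
translate([91, 49, 407]) {
  cube([146, 203, 9]);
  translate([0, 0, 9]) cube([146, 9, 247]);
  translate([0, 194, 9]) cube([146, 9, 247]);
  translate([0, 9, 9]) cube([9, 185, 247]);
  translate([137, 9, 9]) cube([9, 185, 247]);
}
translate([94, 57, 663]) {
  cube([140, 187, 22]);
  translate([0, 0, 22]) cube([140, 22, 220]);
  translate([0, 165, 22]) cube([140, 22, 220]);
  translate([0, 22, 22]) cube([22, 143, 220]);
  translate([118, 22, 22]) cube([22, 143, 220]);
}
translate([98, 77, 905]) {
  cube([132, 147, 16]);
  translate([0, 0, 16]) cube([132, 16, 156]);
  translate([0, 131, 16]) cube([132, 16, 156]);
  translate([0, 16, 16]) cube([16, 115, 156]);
  translate([116, 16, 16]) cube([16, 115, 156]);
}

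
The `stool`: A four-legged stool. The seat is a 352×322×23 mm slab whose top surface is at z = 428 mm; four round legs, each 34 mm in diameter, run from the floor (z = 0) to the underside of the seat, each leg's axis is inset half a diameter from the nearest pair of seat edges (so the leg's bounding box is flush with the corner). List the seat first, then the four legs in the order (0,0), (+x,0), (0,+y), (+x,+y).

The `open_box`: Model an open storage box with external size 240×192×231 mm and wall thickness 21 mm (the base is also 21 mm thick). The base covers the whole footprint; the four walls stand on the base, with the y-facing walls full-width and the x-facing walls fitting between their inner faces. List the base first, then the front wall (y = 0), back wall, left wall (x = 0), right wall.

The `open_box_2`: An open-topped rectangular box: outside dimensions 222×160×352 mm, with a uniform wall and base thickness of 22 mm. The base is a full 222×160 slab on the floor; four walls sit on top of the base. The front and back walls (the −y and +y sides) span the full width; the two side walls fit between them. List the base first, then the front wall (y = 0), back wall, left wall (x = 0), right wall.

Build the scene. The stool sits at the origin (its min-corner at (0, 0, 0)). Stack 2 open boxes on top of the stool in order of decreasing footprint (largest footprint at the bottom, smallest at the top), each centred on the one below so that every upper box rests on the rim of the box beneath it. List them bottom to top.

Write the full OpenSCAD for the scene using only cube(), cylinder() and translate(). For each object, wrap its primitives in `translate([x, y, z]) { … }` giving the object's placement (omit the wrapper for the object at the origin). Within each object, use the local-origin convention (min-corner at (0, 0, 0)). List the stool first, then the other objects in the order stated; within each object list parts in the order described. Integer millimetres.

translate([0, 0, 405]) cube([352, 322, 23]);
translate([17, 17, 0]) cylinder(h = 405, r = 17);
translate([335, 17, 0]) cylinder(h = 405, r = 17);
translate([17, 305, 0]) cylinder(h = 405, r = 17);
translate([335, 305, 0]) cylinder(h = 405, r = 17);
translate([56, 65, 428]) {
  cube([240, 192, 21]);
  translate([0, 0, 21]) cube([240, 21, 210]);
  translate([0, 171, 21]) cube([240, 21, 210]);
  translate([0, 21, 21]) cube([21, 150, 210]);
  translate([219, 21, 21]) cube([21, 150, 210]);
}
translate([65, 81, 659]) {
  cube([222, 160, 22]);
  translate([0, 0, 22]) cube([222, 22, 330]);
  translate([0, 138, 22]) cube([222, 22, 330]);
  translate([0, 22, 22]) cube([22, 116, 330]);
  translate([200, 22, 22]) cube([22, 116, 330]);
}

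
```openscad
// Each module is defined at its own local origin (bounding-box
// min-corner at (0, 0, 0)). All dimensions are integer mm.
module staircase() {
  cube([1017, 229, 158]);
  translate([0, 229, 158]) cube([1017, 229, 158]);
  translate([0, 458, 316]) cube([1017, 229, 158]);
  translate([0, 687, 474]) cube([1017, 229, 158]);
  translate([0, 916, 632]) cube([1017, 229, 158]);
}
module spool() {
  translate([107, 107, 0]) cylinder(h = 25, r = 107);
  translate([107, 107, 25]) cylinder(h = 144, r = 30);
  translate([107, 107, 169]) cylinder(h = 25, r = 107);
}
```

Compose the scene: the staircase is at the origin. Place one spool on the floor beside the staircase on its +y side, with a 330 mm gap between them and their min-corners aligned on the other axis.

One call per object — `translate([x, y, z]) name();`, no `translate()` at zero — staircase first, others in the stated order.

staircase();
translate([0, 1475, 0]) spool();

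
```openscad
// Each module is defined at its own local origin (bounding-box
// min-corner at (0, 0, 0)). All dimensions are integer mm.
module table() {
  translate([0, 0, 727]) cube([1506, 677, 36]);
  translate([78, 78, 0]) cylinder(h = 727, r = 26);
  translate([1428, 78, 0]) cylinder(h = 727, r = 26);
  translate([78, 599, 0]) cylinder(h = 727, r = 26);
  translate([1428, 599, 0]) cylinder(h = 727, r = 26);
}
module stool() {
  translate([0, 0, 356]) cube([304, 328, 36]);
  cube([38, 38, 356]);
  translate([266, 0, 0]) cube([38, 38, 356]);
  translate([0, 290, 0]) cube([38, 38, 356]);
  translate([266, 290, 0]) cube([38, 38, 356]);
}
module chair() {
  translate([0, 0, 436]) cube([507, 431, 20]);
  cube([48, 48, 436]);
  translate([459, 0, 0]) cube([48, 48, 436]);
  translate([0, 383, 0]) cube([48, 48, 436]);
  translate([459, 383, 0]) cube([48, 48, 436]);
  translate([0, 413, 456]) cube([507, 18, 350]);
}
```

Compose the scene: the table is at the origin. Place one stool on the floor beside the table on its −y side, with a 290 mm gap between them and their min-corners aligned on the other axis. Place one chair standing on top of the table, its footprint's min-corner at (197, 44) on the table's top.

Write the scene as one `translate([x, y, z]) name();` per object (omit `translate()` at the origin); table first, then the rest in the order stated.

table();
translate([0, -618, 0]) stool();
translate([197, 44, 763]) chair();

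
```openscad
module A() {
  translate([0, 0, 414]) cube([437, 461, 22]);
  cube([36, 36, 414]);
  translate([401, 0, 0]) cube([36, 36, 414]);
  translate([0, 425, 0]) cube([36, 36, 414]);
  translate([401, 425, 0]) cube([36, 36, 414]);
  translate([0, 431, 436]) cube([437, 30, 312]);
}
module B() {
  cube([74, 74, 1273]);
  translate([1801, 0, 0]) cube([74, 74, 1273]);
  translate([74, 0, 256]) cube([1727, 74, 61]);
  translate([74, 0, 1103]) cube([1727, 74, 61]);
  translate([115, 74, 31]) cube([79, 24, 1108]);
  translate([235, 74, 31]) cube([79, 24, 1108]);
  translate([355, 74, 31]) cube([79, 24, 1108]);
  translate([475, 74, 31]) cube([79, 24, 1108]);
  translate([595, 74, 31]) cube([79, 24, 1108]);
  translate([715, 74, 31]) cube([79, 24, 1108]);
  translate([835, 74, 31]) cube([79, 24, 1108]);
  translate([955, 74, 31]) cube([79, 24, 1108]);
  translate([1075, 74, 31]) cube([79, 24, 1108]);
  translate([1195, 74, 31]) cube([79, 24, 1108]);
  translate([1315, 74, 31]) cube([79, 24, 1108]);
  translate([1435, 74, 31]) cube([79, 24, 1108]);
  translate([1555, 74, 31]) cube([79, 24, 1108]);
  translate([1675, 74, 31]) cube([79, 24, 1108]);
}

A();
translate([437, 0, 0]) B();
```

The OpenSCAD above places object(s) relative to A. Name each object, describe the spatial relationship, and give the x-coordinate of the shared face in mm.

The chair's +x face and the fence section's −x face are both at x = 437 mm.

A is a chair. B is a fence section. The fence section is against the chair's +x side, with their −y faces flush. The x-coordinate of the shared face is 437 mm.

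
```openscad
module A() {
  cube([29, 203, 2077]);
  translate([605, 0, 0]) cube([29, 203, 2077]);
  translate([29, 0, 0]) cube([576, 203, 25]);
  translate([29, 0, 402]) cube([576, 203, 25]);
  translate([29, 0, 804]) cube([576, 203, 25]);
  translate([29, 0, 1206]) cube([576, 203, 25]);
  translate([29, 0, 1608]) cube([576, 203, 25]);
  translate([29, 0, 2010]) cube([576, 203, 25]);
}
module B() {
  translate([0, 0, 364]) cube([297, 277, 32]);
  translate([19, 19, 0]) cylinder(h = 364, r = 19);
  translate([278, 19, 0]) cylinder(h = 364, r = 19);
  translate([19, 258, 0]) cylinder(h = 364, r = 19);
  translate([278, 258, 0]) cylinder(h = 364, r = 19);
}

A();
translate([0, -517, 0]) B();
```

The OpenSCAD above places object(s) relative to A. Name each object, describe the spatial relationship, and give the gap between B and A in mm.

The stool's nearest face is 240 mm from the bookshelf's −y face.

A is a bookshelf. B is a stool. The stool is on the floor beside the bookshelf on its −y side. The gap between the stool and the bookshelf is 240 mm.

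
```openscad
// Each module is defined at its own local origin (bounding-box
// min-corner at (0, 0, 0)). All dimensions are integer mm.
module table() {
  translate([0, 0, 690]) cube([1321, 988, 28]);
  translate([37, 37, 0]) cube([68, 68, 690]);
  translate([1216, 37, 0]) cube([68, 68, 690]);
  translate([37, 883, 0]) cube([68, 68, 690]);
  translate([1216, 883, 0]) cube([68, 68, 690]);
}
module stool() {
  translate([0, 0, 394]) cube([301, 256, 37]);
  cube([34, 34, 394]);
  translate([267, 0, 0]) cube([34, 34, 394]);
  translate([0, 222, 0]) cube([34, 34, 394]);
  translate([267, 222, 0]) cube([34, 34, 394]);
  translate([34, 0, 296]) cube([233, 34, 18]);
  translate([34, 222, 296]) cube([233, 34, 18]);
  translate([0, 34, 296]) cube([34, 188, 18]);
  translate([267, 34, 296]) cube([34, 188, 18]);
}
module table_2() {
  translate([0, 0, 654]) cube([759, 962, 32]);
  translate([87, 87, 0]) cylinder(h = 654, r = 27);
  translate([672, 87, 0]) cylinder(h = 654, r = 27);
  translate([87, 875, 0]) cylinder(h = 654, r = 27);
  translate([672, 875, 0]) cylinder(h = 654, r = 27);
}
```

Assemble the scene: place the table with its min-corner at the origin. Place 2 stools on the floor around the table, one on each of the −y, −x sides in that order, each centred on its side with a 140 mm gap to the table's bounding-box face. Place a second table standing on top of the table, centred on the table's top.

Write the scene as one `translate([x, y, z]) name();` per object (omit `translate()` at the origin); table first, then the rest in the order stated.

table();
translate([510, -396, 0]) stool();
translate([-441, 366, 0]) stool();
translate([281, 13, 718]) table_2();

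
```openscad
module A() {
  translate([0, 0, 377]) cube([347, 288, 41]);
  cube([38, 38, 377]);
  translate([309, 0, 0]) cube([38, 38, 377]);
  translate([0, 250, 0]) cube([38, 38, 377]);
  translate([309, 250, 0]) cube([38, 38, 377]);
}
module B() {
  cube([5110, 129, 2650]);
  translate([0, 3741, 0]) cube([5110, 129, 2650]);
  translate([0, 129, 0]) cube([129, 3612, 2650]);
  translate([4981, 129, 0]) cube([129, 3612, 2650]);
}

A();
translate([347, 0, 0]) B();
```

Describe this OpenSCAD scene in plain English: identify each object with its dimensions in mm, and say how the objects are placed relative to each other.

A is a four-legged stool. The seat is 347×288 mm, 41 mm thick, top at z = 418 mm. It stands on four square legs, each 38×38 mm in cross-section, from z = 0 to the seat underside, each flush with a corner of the seat.

B is a box-shaped house frame (walls only): outside footprint 5110×3870 mm, wall height 2650 mm, wall thickness 129 mm. The two y-facing walls run the full x-width; the two x-facing walls fit between the inner faces of the y-facing walls.

The house frame is against the stool's +x side, with their −y faces flush.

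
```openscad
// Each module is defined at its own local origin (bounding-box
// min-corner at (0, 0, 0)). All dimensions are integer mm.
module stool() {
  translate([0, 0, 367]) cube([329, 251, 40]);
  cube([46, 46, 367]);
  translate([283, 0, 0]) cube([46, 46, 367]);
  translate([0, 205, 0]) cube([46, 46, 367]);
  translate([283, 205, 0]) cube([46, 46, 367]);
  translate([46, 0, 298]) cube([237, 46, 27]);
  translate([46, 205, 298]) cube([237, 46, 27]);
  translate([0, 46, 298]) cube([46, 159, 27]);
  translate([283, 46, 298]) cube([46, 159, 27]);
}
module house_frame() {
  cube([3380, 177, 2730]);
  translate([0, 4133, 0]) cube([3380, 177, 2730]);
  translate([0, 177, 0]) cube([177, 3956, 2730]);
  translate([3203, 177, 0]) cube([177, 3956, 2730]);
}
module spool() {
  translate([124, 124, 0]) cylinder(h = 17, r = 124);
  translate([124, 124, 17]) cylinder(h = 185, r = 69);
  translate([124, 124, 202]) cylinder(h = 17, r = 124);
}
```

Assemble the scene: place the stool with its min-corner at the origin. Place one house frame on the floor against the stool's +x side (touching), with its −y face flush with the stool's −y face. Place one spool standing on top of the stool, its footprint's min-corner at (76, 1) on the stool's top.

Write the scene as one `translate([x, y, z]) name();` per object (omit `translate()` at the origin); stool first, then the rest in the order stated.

stool();
translate([329, 0, 0]) house_frame();
translate([76, 1, 407]) spool();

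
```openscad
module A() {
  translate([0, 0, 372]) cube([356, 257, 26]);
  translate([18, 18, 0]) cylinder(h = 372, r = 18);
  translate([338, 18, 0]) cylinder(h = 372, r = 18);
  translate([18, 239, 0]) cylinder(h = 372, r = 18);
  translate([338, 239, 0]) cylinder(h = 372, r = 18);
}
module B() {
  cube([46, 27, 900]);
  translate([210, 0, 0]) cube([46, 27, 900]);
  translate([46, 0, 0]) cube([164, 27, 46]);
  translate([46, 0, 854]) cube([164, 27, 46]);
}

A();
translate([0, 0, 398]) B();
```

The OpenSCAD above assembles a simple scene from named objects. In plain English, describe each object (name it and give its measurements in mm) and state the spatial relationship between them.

A is a simple wooden stool: a rectangular seat 356 mm (x) by 257 mm (y), 26 mm thick, top face at z = 398 mm, on four round legs, each 36 mm in diameter. The legs rest on z = 0, each leg's axis is inset half a diameter from the nearest pair of seat edges (so the leg's bounding box is flush with the corner).

B is a picture frame with a 164×808 mm rectangular opening (x by z) and a uniform 46 mm border on every side. Frame depth is 27 mm along y. It is built from two vertical stiles running the full outside height and two horizontal rails spanning the gap between the stiles.

The picture frame is on top of the stool.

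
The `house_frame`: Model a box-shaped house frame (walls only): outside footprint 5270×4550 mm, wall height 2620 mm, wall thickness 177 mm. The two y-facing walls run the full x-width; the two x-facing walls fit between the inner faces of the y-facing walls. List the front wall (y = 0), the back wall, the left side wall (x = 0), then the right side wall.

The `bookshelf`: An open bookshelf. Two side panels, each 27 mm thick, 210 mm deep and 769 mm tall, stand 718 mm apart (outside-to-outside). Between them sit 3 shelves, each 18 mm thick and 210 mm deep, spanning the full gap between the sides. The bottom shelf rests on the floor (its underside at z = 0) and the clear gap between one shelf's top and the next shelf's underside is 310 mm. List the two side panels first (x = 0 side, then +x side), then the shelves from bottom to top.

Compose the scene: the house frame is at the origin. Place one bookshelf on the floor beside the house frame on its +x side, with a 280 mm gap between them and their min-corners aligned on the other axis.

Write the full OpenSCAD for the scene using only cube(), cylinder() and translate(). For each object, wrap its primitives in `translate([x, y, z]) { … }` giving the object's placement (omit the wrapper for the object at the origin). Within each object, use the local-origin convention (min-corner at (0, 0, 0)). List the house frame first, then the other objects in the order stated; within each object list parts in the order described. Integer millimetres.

cube([5270, 177, 2620]);
translate([0, 4373, 0]) cube([5270, 177, 2620]);
translate([0, 177, 0]) cube([177, 4196, 2620]);
translate([5093, 177, 0]) cube([177, 4196, 2620]);
translate([5550, 0, 0]) {
  cube([27, 210, 769]);
  translate([691, 0, 0]) cube([27, 210, 769]);
  translate([27, 0, 0]) cube([664, 210, 18]);
  translate([27, 0, 328]) cube([664, 210, 18]);
  translate([27, 0, 656]) cube([664, 210, 18]);
}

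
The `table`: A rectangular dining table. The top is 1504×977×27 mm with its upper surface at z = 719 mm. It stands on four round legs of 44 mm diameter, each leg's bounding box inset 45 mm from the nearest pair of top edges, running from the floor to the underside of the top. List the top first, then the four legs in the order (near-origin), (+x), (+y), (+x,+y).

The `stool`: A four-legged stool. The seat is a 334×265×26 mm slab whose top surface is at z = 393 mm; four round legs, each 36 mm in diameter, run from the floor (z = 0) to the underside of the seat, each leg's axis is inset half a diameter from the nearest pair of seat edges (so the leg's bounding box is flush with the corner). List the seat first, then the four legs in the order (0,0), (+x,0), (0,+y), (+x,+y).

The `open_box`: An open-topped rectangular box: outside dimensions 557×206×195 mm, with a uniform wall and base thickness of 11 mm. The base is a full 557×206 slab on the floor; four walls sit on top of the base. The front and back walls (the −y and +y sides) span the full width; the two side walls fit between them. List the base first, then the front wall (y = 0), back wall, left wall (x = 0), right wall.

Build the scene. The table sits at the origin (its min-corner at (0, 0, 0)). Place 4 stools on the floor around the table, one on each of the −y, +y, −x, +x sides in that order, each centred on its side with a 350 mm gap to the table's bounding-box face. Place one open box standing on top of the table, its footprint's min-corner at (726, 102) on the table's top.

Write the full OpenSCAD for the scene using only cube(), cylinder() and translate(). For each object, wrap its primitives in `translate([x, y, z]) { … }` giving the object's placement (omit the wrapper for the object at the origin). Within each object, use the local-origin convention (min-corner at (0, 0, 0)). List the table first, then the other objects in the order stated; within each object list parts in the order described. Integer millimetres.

translate([0, 0, 692]) cube([1504, 977, 27]);
translate([67, 67, 0]) cylinder(h = 692, r = 22);
translate([1437, 67, 0]) cylinder(h = 692, r = 22);
translate([67, 910, 0]) cylinder(h = 692, r = 22);
translate([1437, 910, 0]) cylinder(h = 692, r = 22);
translate([585, -615, 0]) {
  translate([0, 0, 367]) cube([334, 265, 26]);
  translate([18, 18, 0]) cylinder(h = 367, r = 18);
  translate([316, 18, 0]) cylinder(h = 367, r = 18);
  translate([18, 247, 0]) cylinder(h = 367, r = 18);
  translate([316, 247, 0]) cylinder(h = 367, r = 18);
}
translate([585, 1327, 0]) {
  translate([0, 0, 367]) cube([334, 265, 26]);
  translate([18, 18, 0]) cylinder(h = 367, r = 18);
  translate([316, 18, 0]) cylinder(h = 367, r = 18);
  translate([18, 247, 0]) cylinder(h = 367, r = 18);
  translate([316, 247, 0]) cylinder(h = 367, r = 18);
}
translate([-684, 356, 0]) {
  translate([0, 0, 367]) cube([334, 265, 26]);
  translate([18, 18, 0]) cylinder(h = 367, r = 18);
  translate([316, 18, 0]) cylinder(h = 367, r = 18);
  translate([18, 247, 0]) cylinder(h = 367, r = 18);
  translate([316, 247, 0]) cylinder(h = 367, r = 18);
}
translate([1854, 356, 0]) {
  translate([0, 0, 367]) cube([334, 265, 26]);
  translate([18, 18, 0]) cylinder(h = 367, r = 18);
  translate([316, 18, 0]) cylinder(h = 367, r = 18);
  translate([18, 247, 0]) cylinder(h = 367, r = 18);
  translate([316, 247, 0]) cylinder(h = 367, r = 18);
}
translate([726, 102, 719]) {
  cube([557, 206, 11]);
  translate([0, 0, 11]) cube([557, 11, 184]);
  translate([0, 195, 11]) cube([557, 11, 184]);
  translate([0, 11, 11]) cube([11, 184, 184]);
  translate([546, 11, 11]) cube([11, 184, 184]);
}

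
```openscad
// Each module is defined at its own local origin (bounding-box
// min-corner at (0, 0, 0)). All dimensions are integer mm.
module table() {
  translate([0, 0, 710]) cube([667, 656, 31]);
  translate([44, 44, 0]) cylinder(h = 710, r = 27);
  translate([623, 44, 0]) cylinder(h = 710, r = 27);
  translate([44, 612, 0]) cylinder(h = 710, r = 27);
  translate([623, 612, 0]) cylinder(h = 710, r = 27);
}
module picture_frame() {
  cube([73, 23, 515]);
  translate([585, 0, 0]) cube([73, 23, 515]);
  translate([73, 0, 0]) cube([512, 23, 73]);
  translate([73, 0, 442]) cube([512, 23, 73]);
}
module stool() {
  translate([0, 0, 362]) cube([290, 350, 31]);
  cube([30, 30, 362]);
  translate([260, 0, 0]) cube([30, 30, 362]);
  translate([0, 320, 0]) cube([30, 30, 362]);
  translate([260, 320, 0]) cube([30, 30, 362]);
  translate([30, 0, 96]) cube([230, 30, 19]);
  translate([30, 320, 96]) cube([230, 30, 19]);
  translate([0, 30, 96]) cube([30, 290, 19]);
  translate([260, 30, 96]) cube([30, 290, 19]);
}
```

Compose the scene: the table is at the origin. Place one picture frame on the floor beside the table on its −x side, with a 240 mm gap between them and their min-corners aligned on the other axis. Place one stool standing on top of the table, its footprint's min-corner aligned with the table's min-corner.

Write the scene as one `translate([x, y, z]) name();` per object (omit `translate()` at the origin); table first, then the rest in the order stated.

table();
translate([-898, 0, 0]) picture_frame();
translate([0, 0, 741]) stool();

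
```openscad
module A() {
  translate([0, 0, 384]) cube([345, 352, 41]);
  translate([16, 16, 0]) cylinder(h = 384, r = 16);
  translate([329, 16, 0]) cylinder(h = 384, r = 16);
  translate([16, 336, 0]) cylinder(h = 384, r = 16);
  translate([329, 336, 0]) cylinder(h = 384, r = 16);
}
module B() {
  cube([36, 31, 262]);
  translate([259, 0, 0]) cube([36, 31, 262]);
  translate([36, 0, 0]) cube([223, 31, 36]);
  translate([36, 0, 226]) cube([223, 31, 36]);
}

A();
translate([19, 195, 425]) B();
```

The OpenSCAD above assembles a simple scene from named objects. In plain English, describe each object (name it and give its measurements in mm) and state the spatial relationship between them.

A is a four-legged stool. The seat is 345×352 mm, 41 mm thick, top at z = 425 mm. It stands on four round legs, each 32 mm in diameter, from z = 0 to the seat underside, each leg's axis is inset half a diameter from the nearest pair of seat edges (so the leg's bounding box is flush with the corner).

B is a rectangular picture frame lying in the x–z plane (depth along y). The opening is 223 mm wide (x) by 190 mm tall (z), surrounded by a border 36 mm wide on all four sides. The frame is 31 mm deep and is made of two full-height vertical stiles with two horizontal rails fitted between them.

The picture frame is on top of the stool.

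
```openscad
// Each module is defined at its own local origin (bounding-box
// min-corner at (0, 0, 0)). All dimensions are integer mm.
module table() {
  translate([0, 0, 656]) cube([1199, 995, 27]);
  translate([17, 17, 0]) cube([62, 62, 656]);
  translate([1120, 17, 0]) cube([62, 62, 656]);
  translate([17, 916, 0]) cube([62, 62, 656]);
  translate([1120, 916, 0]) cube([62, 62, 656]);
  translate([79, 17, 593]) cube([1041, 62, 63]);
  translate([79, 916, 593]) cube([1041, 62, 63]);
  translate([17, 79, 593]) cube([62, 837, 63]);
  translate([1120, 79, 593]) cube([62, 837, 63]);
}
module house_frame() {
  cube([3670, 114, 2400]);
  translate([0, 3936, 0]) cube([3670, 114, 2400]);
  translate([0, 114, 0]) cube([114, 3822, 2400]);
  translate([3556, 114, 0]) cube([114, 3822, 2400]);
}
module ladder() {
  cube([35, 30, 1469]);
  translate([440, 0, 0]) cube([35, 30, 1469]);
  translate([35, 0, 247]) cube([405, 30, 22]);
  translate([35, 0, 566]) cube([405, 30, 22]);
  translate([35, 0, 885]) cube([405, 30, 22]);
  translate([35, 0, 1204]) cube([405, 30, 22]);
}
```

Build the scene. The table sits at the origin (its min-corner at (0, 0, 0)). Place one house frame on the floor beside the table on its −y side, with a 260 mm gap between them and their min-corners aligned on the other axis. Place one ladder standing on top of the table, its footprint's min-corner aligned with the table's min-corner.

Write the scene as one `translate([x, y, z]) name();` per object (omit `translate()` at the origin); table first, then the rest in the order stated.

table();
translate([0, -4310, 0]) house_frame();
translate([0, 0, 683]) ladder();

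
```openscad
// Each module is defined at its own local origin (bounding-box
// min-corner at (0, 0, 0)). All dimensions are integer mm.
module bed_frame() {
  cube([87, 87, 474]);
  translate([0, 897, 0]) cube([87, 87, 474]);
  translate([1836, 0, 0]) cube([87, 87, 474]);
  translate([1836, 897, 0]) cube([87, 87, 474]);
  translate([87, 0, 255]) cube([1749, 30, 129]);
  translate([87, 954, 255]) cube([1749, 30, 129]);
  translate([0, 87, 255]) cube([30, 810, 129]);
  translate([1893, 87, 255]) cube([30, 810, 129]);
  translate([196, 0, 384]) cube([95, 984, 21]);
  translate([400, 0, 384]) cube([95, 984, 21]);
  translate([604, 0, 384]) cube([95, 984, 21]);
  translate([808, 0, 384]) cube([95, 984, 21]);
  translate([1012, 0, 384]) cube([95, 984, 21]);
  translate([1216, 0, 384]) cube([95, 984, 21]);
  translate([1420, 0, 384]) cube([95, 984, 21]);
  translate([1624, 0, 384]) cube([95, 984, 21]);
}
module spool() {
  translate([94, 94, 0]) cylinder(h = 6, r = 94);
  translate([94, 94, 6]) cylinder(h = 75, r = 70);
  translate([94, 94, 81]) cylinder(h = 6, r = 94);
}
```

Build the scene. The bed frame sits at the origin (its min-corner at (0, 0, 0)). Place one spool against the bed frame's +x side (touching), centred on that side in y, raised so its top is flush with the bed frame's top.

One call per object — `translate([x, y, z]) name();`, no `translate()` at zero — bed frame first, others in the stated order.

bed_frame();
translate([1923, 398, 387]) spool();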